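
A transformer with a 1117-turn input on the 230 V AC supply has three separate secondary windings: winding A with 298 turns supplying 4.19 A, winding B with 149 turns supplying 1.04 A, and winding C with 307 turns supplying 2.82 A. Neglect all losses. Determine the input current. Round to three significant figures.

I_in ≈ 2.03 A

V_A = 230 × 298/1117 = 61.361 V; V_B = 230 × 149/1117 = 30.680 V; V_C = 230 × 307/1117 = 63.214 V.
P_out = V_A I_A + V_B I_B + V_C I_C = 61.361×4.19 + 30.680×1.04 + 63.214×2.82 = 257.10 + 31.908 + 178.26 = 467.27 W.
Ideal ⇒ P_in = P_out, so I_in = P_out/V_in = 467.27/230 = 2.03 A.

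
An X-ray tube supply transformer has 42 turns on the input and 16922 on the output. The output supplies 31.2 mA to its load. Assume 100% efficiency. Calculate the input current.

I_in ≈ 12.6 A

For an ideal transformer I_in/I_out = N_out/N_in, so I_in = 0.0312 × 16922/42 = 12.6 A.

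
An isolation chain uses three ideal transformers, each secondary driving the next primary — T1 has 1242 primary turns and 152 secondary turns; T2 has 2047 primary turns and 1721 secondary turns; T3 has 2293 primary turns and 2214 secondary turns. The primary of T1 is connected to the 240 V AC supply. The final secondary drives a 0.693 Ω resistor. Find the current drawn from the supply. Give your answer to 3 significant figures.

I_supply ≈ 3.42 A

Secondary of T1: V = 240.00 × 152/1242 = 29.372 V.
Secondary of T2: V = 29.372 × 1721/2047 = 24.694 V.
Secondary of T3: V = 24.694 × 2214/2293 = 23.843 V.
I_load = 23.843/0.693 = 34.406 A, so P_out = 23.843 × 34.406 = 820.36 W.
All ideal ⇒ P_in = P_out, so I_supply = 820.36/240 = 3.42 A.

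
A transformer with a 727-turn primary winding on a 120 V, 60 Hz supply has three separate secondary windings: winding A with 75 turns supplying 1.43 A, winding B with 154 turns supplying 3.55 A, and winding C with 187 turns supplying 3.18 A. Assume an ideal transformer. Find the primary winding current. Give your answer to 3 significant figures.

V_A = 120 × 75/727 = 12.380 V; V_B = 120 × 154/727 = 25.420 V; V_C = 120 × 187/727 = 30.867 V.
P_out = V_A I_A + V_B I_B + V_C I_C = 12.380×1.43 + 25.420×3.55 + 30.867×3.18 = 17.703 + 90.239 + 98.156 = 206.10 W.
Ideal ⇒ P_in = P_out, so I_p = P_out/V_p = 206.10/120 = 1.72 A.

I_p ≈ 1.72 A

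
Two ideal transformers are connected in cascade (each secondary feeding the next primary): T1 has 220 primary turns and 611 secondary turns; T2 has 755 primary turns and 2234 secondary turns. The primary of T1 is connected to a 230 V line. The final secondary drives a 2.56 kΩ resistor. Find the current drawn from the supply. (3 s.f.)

After T1: V = 230.00 × 611/220 = 638.77 V.
After T2: V = 638.77 × 2234/755 = 1890.1 V.
I_load = 1890.1/2560 = 0.73832 A, so P_out = 1890.1 × 0.73832 = 1395.5 W.
All ideal ⇒ P_in = P_out, so I_supply = 1395.5/230 = 6.07 A.

I_supply ≈ 6.07 A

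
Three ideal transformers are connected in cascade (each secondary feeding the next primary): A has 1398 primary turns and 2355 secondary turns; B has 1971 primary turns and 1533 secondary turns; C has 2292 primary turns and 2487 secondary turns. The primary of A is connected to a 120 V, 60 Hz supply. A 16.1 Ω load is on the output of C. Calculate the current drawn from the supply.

Secondary of A: V = 120.00 × 2355/1398 = 202.15 V.
Secondary of B: V = 202.15 × 1533/1971 = 157.22 V.
Secondary of C: V = 157.22 × 2487/2292 = 170.60 V.
I_load = 170.60/16.1 = 10.596 A, so P_out = 170.60 × 10.596 = 1807.7 W.
All ideal ⇒ P_in = P_out, so I_supply = 1807.7/120 = 15.1 A.

I_supply ≈ 15.1 A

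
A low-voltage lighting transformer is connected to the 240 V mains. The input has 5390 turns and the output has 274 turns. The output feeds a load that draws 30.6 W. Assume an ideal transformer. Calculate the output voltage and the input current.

V_out = V_in × N_out/N_in = 240 × 274/5390 = 12.200 V.
I_out = P/V_out = 30.6/12.200 = 2.5081 A.
I_in = I_out × N_out/N_in = 2.5081 × 274/5390 = 0.128 A.

V_out ≈ 12.2 V, I_in ≈ 0.128 A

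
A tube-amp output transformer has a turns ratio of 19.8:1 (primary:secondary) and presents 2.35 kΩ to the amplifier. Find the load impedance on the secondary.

Z_s = Z_p/(N_p/N_s)² = 2350/19.8² = 5.99 Ω.

Z_s ≈ 5.99 Ω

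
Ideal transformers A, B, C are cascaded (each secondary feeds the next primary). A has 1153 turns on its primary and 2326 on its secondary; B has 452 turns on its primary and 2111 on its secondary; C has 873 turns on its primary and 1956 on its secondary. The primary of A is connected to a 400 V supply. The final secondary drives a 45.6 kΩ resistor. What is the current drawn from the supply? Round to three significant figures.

I_supply ≈ 3.91 A

Secondary of A: V = 400.00 × 2326/1153 = 806.94 V.
Secondary of B: V = 806.94 × 2111/452 = 3768.7 V.
Secondary of C: V = 3768.7 × 1956/873 = 8443.9 V.
I_load = 8443.9/45600 = 0.18517 A, so P_out = 8443.9 × 0.18517 = 1563.6 W.
All ideal ⇒ P_in = P_out, so I_supply = 1563.6/400 = 3.91 A.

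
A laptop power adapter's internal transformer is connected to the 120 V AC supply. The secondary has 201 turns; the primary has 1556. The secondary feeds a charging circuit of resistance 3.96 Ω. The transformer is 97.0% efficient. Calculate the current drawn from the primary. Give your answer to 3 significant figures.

I_p ≈ 0.521 A

V_s = 120 × 201/1556 = 15.501 V.
I_s = V_s/R = 15.501/3.96 = 3.9145 A.
P_out = V_s I_s = 15.501 × 3.9145 = 60.679 W.
P_in = P_out/η = 60.679/0.970 = 62.556 W.
I_p = P_in/V_p = 62.556/120 = 0.521 A.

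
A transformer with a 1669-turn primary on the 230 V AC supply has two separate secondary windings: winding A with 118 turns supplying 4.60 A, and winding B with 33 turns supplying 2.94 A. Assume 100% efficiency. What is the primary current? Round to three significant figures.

I_p ≈ 0.383 A

V_A = 230 × 118/1669 = 16.261 V; V_B = 230 × 33/1669 = 4.5476 V.
P_out = V_A I_A + V_B I_B = 16.261×4.60 + 4.5476×2.94 = 74.802 + 13.370 = 88.172 W.
Ideal ⇒ P_in = P_out, so I_p = P_out/V_p = 88.172/230 = 0.383 A.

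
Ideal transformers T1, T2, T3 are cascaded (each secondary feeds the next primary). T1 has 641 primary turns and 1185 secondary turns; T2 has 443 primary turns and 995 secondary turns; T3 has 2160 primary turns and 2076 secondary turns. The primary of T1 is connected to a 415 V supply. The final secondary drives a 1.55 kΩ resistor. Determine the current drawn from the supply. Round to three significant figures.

Secondary of T1: V = 415.00 × 1185/641 = 767.20 V.
Secondary of T2: V = 767.20 × 995/443 = 1723.2 V.
Secondary of T3: V = 1723.2 × 2076/2160 = 1656.2 V.
I_load = 1656.2/1550 = 1.0685 A, so P_out = 1656.2 × 1.0685 = 1769.6 W.
All ideal ⇒ P_in = P_out, so I_supply = 1769.6/415 = 4.26 A.

I_supply ≈ 4.26 A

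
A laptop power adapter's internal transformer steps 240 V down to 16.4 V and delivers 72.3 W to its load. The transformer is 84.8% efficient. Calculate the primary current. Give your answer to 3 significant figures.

P_in = P_out/η = 72.3/0.848 = 85.259 W.
I_p = P_in/V_p = 85.259/240 = 0.355 A.

I_p ≈ 0.355 A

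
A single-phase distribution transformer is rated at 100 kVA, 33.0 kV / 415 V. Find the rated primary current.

I_p = S/V_p = 100000/33000 = 3.03 A.

I_p ≈ 3.03 A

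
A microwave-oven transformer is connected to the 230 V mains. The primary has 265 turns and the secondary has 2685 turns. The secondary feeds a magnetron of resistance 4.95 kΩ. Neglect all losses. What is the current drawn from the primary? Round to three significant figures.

V_s = V_p × N_s/N_p = 230 × 2685/265 = 2330.4 V.
I_s = V_s/R = 2330.4/4950 = 0.47078 A.
For an ideal transformer I_p N_p = I_s N_s, so I_p = 0.47078 × 2685/265 = 4.77 A.

I_p ≈ 4.77 A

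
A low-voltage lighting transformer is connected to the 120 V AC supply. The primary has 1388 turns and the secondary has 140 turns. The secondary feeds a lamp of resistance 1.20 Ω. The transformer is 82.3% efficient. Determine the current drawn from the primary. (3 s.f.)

I_p ≈ 1.24 A

V_s = 120 × 140/1388 = 12.104 V.
I_s = V_s/R = 12.104/1.20 = 10.086 A.
P_out = V_s I_s = 12.104 × 10.086 = 122.08 W.
P_in = P_out/η = 122.08/0.823 = 148.34 W.
I_p = P_in/V_p = 148.34/120 = 1.24 A.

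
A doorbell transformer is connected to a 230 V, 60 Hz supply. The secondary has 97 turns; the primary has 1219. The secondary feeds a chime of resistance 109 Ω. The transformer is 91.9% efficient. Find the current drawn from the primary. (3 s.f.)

V_s = 230 × 97/1219 = 18.302 V.
I_s = V_s/R = 18.302/109 = 0.16791 A.
P_out = V_s I_s = 18.302 × 0.16791 = 3.0730 W.
P_in = P_out/η = 3.0730/0.919 = 3.3439 W.
I_p = P_in/V_p = 3.3439/230 = 0.0145 A.

I_p ≈ 0.0145 A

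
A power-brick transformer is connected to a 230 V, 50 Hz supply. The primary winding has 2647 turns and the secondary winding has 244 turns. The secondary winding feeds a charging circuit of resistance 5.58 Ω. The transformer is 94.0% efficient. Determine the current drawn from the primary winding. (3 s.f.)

I_p ≈ 0.373 A

V_s = 230 × 244/2647 = 21.201 V.
I_s = V_s/R = 21.201/5.58 = 3.7995 A.
P_out = V_s I_s = 21.201 × 3.7995 = 80.555 W.
P_in = P_out/η = 80.555/0.940 = 85.697 W.
I_p = P_in/V_p = 85.697/230 = 0.373 A.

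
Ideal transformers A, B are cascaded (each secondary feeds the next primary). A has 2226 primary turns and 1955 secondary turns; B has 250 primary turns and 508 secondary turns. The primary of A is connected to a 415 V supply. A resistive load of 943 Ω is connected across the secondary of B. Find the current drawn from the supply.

I_supply ≈ 1.40 A

Secondary of A: V = 415.00 × 1955/2226 = 364.48 V.
Secondary of B: V = 364.48 × 508/250 = 740.62 V.
I_load = 740.62/943 = 0.78538 A, so P_out = 740.62 × 0.78538 = 581.67 W.
All ideal ⇒ P_in = P_out, so I_supply = 581.67/415 = 1.40 A.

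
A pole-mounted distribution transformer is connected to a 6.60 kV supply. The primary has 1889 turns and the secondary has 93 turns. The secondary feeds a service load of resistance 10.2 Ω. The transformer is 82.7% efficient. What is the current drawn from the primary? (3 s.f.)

V_s = 6600 × 93/1889 = 324.93 V.
I_s = V_s/R = 324.93/10.2 = 31.856 A.
P_out = V_s I_s = 324.93 × 31.856 = 10351 W.
P_in = P_out/η = 10351/0.827 = 12517 W.
I_p = P_in/V_p = 12517/6600 = 1.90 A.

I_p ≈ 1.90 A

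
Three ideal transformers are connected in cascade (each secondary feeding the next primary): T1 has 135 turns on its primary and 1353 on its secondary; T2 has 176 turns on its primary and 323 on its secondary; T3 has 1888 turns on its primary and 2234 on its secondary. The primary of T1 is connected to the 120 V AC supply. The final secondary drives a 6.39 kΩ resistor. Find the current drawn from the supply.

I_supply ≈ 8.90 A

After T1: V = 120.00 × 1353/135 = 1202.7 V.
After T2: V = 1202.7 × 323/176 = 2207.2 V.
After T3: V = 2207.2 × 2234/1888 = 2611.7 V.
I_load = 2611.7/6390 = 0.40871 A, so P_out = 2611.7 × 0.40871 = 1067.4 W.
All ideal ⇒ P_in = P_out, so I_supply = 1067.4/120 = 8.90 A.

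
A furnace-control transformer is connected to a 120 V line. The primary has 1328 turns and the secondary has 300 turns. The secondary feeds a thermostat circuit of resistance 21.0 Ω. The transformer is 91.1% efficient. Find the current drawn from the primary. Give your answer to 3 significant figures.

V_s = 120 × 300/1328 = 27.108 V.
I_s = V_s/R = 27.108/21.0 = 1.2909 A.
P_out = V_s I_s = 27.108 × 1.2909 = 34.994 W.
P_in = P_out/η = 34.994/0.911 = 38.412 W.
I_p = P_in/V_p = 38.412/120 = 0.320 A.

I_p ≈ 0.320 A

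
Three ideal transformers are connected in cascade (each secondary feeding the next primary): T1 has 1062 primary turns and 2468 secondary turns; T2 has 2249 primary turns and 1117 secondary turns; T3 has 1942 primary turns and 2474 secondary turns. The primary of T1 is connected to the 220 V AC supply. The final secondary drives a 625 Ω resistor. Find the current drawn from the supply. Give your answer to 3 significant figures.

I_supply ≈ 0.761 A

Secondary of T1: V = 220.00 × 2468/1062 = 511.26 V.
Secondary of T2: V = 511.26 × 1117/2249 = 253.93 V.
Secondary of T3: V = 253.93 × 2474/1942 = 323.49 V.
I_load = 323.49/625 = 0.51758 A, so P_out = 323.49 × 0.51758 = 167.43 W.
All ideal ⇒ P_in = P_out, so I_supply = 167.43/220 = 0.761 A.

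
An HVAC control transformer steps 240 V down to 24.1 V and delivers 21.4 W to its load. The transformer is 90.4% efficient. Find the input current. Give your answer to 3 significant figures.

I_in ≈ 0.0986 A

P_in = P_out/η = 21.4/0.904 = 23.673 W.
I_in = P_in/V_in = 23.673/240 = 0.0986 A.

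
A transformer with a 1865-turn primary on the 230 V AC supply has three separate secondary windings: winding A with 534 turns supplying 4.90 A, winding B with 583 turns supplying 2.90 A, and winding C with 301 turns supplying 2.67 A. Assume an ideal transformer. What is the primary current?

V_A = 230 × 534/1865 = 65.855 V; V_B = 230 × 583/1865 = 71.898 V; V_C = 230 × 301/1865 = 37.121 V.
P_out = V_A I_A + V_B I_B + V_C I_C = 65.855×4.90 + 71.898×2.90 + 37.121×2.67 = 322.69 + 208.50 + 99.112 = 630.31 W.
Ideal ⇒ P_in = P_out, so I_p = P_out/V_p = 630.31/230 = 2.74 A.

I_p ≈ 2.74 A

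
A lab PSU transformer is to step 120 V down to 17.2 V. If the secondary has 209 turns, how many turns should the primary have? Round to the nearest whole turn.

N_p = 1458 turns

N_p/N_s = V_p/V_s, so N_p = 209 × 120/17.2 = 1458.1 ≈ 1458 turns.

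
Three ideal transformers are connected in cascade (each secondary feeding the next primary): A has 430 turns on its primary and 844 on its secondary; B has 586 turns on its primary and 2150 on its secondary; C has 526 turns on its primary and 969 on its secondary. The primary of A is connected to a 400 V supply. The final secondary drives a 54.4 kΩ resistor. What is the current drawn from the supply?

I_supply ≈ 1.29 A

Secondary of A: V = 400.00 × 844/430 = 785.12 V.
Secondary of B: V = 785.12 × 2150/586 = 2880.5 V.
Secondary of C: V = 2880.5 × 969/526 = 5306.6 V.
I_load = 5306.6/54400 = 0.097547 A, so P_out = 5306.6 × 0.097547 = 517.64 W.
All ideal ⇒ P_in = P_out, so I_supply = 517.64/400 = 1.29 A.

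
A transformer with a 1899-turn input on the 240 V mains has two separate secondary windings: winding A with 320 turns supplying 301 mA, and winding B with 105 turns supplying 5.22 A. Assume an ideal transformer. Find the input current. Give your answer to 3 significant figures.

I_in ≈ 0.339 A

V_A = 240 × 320/1899 = 40.442 V; V_B = 240 × 105/1899 = 13.270 V.
P_out = V_A I_A + V_B I_B = 40.442×0.301 + 13.270×5.22 = 12.173 + 69.270 = 81.443 W.
Ideal ⇒ P_in = P_out, so I_in = P_out/V_in = 81.443/240 = 0.339 A.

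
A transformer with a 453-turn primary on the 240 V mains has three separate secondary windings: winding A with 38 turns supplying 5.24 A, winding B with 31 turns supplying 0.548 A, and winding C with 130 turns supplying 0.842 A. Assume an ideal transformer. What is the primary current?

V_A = 240 × 38/453 = 20.132 V; V_B = 240 × 31/453 = 16.424 V; V_C = 240 × 130/453 = 68.874 V.
P_out = V_A I_A + V_B I_B + V_C I_C = 20.132×5.24 + 16.424×0.548 + 68.874×0.842 = 105.49 + 9.0003 + 57.992 = 172.49 W.
Ideal ⇒ P_in = P_out, so I_p = P_out/V_p = 172.49/240 = 0.719 A.

I_p ≈ 0.719 A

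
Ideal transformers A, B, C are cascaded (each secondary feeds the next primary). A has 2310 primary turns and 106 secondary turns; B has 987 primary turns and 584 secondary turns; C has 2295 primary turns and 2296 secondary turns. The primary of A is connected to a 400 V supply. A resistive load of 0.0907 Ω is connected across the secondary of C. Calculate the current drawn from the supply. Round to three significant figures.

After A: V = 400.00 × 106/2310 = 18.355 V.
After B: V = 18.355 × 584/987 = 10.860 V.
After C: V = 10.860 × 2296/2295 = 10.865 V.
I_load = 10.865/0.0907 = 119.79 A, so P_out = 10.865 × 119.79 = 1301.6 W.
All ideal ⇒ P_in = P_out, so I_supply = 1301.6/400 = 3.25 A.

I_supply ≈ 3.25 A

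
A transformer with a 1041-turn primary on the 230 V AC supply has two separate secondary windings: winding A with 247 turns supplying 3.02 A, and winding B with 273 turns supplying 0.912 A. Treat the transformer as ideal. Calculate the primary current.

V_A = 230 × 247/1041 = 54.573 V; V_B = 230 × 273/1041 = 60.317 V.
P_out = V_A I_A + V_B I_B = 54.573×3.02 + 60.317×0.912 = 164.81 + 55.009 = 219.82 W.
Ideal ⇒ P_in = P_out, so I_p = P_out/V_p = 219.82/230 = 0.956 A.

I_p ≈ 0.956 A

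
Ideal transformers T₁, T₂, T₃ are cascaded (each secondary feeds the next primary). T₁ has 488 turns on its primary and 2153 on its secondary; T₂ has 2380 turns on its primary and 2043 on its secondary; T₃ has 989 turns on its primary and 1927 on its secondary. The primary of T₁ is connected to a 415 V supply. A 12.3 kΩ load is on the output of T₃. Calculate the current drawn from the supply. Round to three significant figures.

I_supply ≈ 1.84 A

After T₁: V = 415.00 × 2153/488 = 1830.9 V.
After T₂: V = 1830.9 × 2043/2380 = 1571.7 V.
After T₃: V = 1571.7 × 1927/989 = 3062.3 V.
I_load = 3062.3/12300 = 0.24897 A, so P_out = 3062.3 × 0.24897 = 762.42 W.
All ideal ⇒ P_in = P_out, so I_supply = 762.42/415 = 1.84 A.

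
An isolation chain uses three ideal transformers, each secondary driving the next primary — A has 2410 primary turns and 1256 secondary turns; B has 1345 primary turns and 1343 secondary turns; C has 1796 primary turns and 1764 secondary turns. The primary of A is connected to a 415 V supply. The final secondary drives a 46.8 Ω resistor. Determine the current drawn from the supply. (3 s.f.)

I_supply ≈ 2.32 A

Secondary of A: V = 415.00 × 1256/2410 = 216.28 V.
Secondary of B: V = 216.28 × 1343/1345 = 215.96 V.
Secondary of C: V = 215.96 × 1764/1796 = 212.11 V.
I_load = 212.11/46.8 = 4.5323 A, so P_out = 212.11 × 4.5323 = 961.36 W.
All ideal ⇒ P_in = P_out, so I_supply = 961.36/415 = 2.32 A.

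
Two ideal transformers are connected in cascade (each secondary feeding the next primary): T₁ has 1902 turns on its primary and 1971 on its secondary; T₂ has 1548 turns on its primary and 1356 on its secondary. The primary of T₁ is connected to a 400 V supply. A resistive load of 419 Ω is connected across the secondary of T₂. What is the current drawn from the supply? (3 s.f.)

I_supply ≈ 0.787 A

Secondary of T₁: V = 400.00 × 1971/1902 = 414.51 V.
Secondary of T₂: V = 414.51 × 1356/1548 = 363.10 V.
I_load = 363.10/419 = 0.86658 A, so P_out = 363.10 × 0.86658 = 314.66 W.
All ideal ⇒ P_in = P_out, so I_supply = 314.66/400 = 0.787 A.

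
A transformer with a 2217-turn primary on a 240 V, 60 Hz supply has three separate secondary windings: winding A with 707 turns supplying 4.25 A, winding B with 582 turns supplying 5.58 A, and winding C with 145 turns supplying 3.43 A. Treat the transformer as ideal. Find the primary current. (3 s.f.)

I_p ≈ 3.04 A

V_A = 240 × 707/2217 = 76.536 V; V_B = 240 × 582/2217 = 63.004 V; V_C = 240 × 145/2217 = 15.697 V.
P_out = V_A I_A + V_B I_B + V_C I_C = 76.536×4.25 + 63.004×5.58 + 15.697×3.43 = 325.28 + 351.56 + 53.840 = 730.68 W.
Ideal ⇒ P_in = P_out, so I_p = P_out/V_p = 730.68/240 = 3.04 A.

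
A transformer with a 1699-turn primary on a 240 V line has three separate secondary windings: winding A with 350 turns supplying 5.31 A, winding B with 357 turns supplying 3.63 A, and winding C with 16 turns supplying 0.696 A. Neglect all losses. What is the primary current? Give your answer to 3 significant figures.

V_A = 240 × 350/1699 = 49.441 V; V_B = 240 × 357/1699 = 50.430 V; V_C = 240 × 16/1699 = 2.2602 V.
P_out = V_A I_A + V_B I_B + V_C I_C = 49.441×5.31 + 50.430×3.63 + 2.2602×0.696 = 262.53 + 183.06 + 1.5731 = 447.16 W.
Ideal ⇒ P_in = P_out, so I_p = P_out/V_p = 447.16/240 = 1.86 A.

I_p ≈ 1.86 A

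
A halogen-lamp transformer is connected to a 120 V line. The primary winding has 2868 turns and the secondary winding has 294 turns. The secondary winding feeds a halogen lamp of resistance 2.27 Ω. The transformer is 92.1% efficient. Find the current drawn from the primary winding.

I_p ≈ 0.603 A

V_s = 120 × 294/2868 = 12.301 V.
I_s = V_s/R = 12.301/2.27 = 5.4191 A.
P_out = V_s I_s = 12.301 × 5.4191 = 66.661 W.
P_in = P_out/η = 66.661/0.921 = 72.379 W.
I_p = P_in/V_p = 72.379/120 = 0.603 A.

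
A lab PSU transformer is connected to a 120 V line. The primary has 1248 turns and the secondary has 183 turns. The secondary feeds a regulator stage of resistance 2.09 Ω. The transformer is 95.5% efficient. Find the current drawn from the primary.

V_s = 120 × 183/1248 = 17.596 V.
I_s = V_s/R = 17.596/2.09 = 8.4192 A.
P_out = V_s I_s = 17.596 × 8.4192 = 148.15 W.
P_in = P_out/η = 148.15/0.955 = 155.13 W.
I_p = P_in/V_p = 155.13/120 = 1.29 A.

I_p ≈ 1.29 A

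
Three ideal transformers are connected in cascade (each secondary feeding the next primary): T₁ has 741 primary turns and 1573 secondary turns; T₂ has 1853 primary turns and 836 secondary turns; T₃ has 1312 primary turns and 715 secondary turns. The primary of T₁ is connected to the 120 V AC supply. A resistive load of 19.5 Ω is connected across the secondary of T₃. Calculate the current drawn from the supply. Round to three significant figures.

After T₁: V = 120.00 × 1573/741 = 254.74 V.
After T₂: V = 254.74 × 836/1853 = 114.93 V.
After T₃: V = 114.93 × 715/1312 = 62.632 V.
I_load = 62.632/19.5 = 3.2119 A, so P_out = 62.632 × 3.2119 = 201.17 W.
All ideal ⇒ P_in = P_out, so I_supply = 201.17/120 = 1.68 A.

I_supply ≈ 1.68 A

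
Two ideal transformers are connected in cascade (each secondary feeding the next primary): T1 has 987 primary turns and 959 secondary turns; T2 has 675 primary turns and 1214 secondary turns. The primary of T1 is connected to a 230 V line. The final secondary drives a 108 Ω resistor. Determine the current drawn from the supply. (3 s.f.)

Secondary of T1: V = 230.00 × 959/987 = 223.48 V.
Secondary of T2: V = 223.48 × 1214/675 = 401.92 V.
I_load = 401.92/108 = 3.7215 A, so P_out = 401.92 × 3.7215 = 1495.8 W.
All ideal ⇒ P_in = P_out, so I_supply = 1495.8/230 = 6.50 A.

I_supply ≈ 6.50 A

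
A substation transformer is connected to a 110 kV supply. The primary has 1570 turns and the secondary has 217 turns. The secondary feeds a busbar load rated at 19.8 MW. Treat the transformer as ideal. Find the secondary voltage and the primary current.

V_s ≈ 15200 V, I_p ≈ 180 A

V_s = V_p × N_s/N_p = 110000 × 217/1570 = 15204 V.
I_s = P/V_s = 1.98×10^7/15204 = 1302.3 A.
I_p = I_s × N_s/N_p = 1302.3 × 217/1570 = 180 A.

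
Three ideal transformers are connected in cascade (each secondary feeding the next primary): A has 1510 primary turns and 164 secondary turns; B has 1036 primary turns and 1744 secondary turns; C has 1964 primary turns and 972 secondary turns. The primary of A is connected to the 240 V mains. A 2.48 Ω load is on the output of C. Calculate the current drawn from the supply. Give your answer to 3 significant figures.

After A: V = 240.00 × 164/1510 = 26.066 V.
After B: V = 26.066 × 1744/1036 = 43.880 V.
After C: V = 43.880 × 972/1964 = 21.716 V.
I_load = 21.716/2.48 = 8.7566 A, so P_out = 21.716 × 8.7566 = 190.16 W.
All ideal ⇒ P_in = P_out, so I_supply = 190.16/240 = 0.792 A.

I_supply ≈ 0.792 A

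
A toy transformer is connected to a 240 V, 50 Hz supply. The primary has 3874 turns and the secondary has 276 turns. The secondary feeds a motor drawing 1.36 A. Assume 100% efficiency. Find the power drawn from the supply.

P ≈ 23.3 W

I_p = I_s × N_s/N_p = 1.36 × 276/3874 = 0.096892 A.
P = V_p I_p = 240 × 0.096892 = 23.3 W.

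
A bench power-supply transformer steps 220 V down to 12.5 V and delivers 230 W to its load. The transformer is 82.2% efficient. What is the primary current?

I_p ≈ 1.27 A

P_in = P_out/η = 230/0.822 = 279.81 W.
I_p = P_in/V_p = 279.81/220 = 1.27 A.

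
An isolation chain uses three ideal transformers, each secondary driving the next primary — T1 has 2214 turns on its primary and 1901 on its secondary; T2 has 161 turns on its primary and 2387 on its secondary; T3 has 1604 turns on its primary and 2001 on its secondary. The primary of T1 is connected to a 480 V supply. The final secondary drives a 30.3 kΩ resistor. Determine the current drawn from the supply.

I_supply ≈ 4.00 A

Secondary of T1: V = 480.00 × 1901/2214 = 412.14 V.
Secondary of T2: V = 412.14 × 2387/161 = 6110.4 V.
Secondary of T3: V = 6110.4 × 2001/1604 = 7622.8 V.
I_load = 7622.8/30300 = 0.25158 A, so P_out = 7622.8 × 0.25158 = 1917.7 W.
All ideal ⇒ P_in = P_out, so I_supply = 1917.7/480 = 4.00 A.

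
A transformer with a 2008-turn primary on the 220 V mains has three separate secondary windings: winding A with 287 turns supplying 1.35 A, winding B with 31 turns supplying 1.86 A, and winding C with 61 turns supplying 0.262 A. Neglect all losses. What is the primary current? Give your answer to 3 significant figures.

V_A = 220 × 287/2008 = 31.444 V; V_B = 220 × 31/2008 = 3.3964 V; V_C = 220 × 61/2008 = 6.6833 V.
P_out = V_A I_A + V_B I_B + V_C I_C = 31.444×1.35 + 3.3964×1.86 + 6.6833×0.262 = 42.450 + 6.3173 + 1.7510 = 50.518 W.
Ideal ⇒ P_in = P_out, so I_p = P_out/V_p = 50.518/220 = 0.230 A.

I_p ≈ 0.230 A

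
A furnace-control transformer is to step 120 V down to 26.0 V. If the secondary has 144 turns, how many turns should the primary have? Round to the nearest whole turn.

N_p/N_s = V_p/V_s, so N_p = 144 × 120/26.0 = 664.6 ≈ 665 turns.

N_p = 665 turns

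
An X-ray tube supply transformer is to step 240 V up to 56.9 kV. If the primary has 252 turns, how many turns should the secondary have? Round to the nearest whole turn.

N_s/N_p = V_s/V_p, so N_s = 252 × 56900/240 = 59745.0 ≈ 59745 turns.

N_s = 59745 turns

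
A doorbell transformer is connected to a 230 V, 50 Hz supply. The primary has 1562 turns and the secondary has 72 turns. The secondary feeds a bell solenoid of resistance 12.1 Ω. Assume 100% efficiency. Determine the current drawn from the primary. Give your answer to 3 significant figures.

V_s = V_p × N_s/N_p = 230 × 72/1562 = 10.602 V.
I_s = V_s/R = 10.602/12.1 = 0.87618 A.
For an ideal transformer I_p N_p = I_s N_s, so I_p = 0.87618 × 72/1562 = 0.0404 A.

I_p ≈ 0.0404 A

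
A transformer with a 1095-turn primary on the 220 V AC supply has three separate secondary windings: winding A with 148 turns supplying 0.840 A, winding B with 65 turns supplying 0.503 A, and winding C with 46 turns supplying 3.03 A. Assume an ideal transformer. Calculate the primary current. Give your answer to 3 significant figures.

I_p ≈ 0.271 A

V_A = 220 × 148/1095 = 29.735 V; V_B = 220 × 65/1095 = 13.059 V; V_C = 220 × 46/1095 = 9.2420 V.
P_out = V_A I_A + V_B I_B + V_C I_C = 29.735×0.840 + 13.059×0.503 + 9.2420×3.03 = 24.978 + 6.5689 + 28.003 = 59.550 W.
Ideal ⇒ P_in = P_out, so I_p = P_out/V_p = 59.550/220 = 0.271 A.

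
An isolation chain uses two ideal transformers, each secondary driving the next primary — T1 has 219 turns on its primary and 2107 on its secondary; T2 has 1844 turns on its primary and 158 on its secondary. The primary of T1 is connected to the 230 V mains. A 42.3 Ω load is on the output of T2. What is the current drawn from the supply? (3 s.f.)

After T1: V = 230.00 × 2107/219 = 2212.8 V.
After T2: V = 2212.8 × 158/1844 = 189.60 V.
I_load = 189.60/42.3 = 4.4823 A, so P_out = 189.60 × 4.4823 = 849.86 W.
All ideal ⇒ P_in = P_out, so I_supply = 849.86/230 = 3.70 A.

I_supply ≈ 3.70 A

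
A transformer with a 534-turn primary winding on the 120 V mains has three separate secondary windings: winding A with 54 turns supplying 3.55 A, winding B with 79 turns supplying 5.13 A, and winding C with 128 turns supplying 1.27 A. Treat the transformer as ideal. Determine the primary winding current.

I_p ≈ 1.42 A

V_A = 120 × 54/534 = 12.135 V; V_B = 120 × 79/534 = 17.753 V; V_C = 120 × 128/534 = 28.764 V.
P_out = V_A I_A + V_B I_B + V_C I_C = 12.135×3.55 + 17.753×5.13 + 28.764×1.27 = 43.079 + 91.072 + 36.530 = 170.68 W.
Ideal ⇒ P_in = P_out, so I_p = P_out/V_p = 170.68/120 = 1.42 A.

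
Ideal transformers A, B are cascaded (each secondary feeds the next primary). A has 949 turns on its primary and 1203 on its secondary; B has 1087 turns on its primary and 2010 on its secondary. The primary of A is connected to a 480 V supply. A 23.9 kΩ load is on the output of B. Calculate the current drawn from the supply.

I_supply ≈ 0.110 A

After A: V = 480.00 × 1203/949 = 608.47 V.
After B: V = 608.47 × 2010/1087 = 1125.1 V.
I_load = 1125.1/23900 = 0.047077 A, so P_out = 1125.1 × 0.047077 = 52.968 W.
All ideal ⇒ P_in = P_out, so I_supply = 52.968/480 = 0.110 A.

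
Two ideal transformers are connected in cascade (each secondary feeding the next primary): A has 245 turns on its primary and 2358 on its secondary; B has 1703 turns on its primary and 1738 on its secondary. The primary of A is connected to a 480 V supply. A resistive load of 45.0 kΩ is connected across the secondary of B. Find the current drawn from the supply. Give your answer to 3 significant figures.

After A: V = 480.00 × 2358/245 = 4619.8 V.
After B: V = 4619.8 × 1738/1703 = 4714.7 V.
I_load = 4714.7/45000 = 0.10477 A, so P_out = 4714.7 × 0.10477 = 493.96 W.
All ideal ⇒ P_in = P_out, so I_supply = 493.96/480 = 1.03 A.

I_supply ≈ 1.03 A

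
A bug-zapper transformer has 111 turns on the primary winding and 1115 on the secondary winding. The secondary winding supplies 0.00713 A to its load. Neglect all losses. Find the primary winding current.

I_p ≈ 0.0716 A

For an ideal transformer I_p/I_s = N_s/N_p, so I_p = 0.00713 × 1115/111 = 0.0716 A.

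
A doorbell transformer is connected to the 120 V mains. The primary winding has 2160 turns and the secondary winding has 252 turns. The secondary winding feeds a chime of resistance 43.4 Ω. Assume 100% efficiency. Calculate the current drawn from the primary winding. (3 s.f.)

I_p ≈ 0.0376 A

V_s = V_p × N_s/N_p = 120 × 252/2160 = 14.000 V.
I_s = V_s/R = 14.000/43.4 = 0.32258 A.
For an ideal transformer I_p N_p = I_s N_s, so I_p = 0.32258 × 252/2160 = 0.0376 A.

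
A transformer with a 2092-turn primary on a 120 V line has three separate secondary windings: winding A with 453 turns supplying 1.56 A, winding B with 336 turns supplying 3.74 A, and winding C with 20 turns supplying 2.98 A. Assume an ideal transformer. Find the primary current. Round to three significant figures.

V_A = 120 × 453/2092 = 25.985 V; V_B = 120 × 336/2092 = 19.273 V; V_C = 120 × 20/2092 = 1.1472 V.
P_out = V_A I_A + V_B I_B + V_C I_C = 25.985×1.56 + 19.273×3.74 + 1.1472×2.98 = 40.536 + 72.083 + 3.4187 = 116.04 W.
Ideal ⇒ P_in = P_out, so I_p = P_out/V_p = 116.04/120 = 0.967 A.

I_p ≈ 0.967 A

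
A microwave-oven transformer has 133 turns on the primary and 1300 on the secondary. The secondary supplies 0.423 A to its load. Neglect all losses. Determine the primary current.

I_p ≈ 4.13 A

For an ideal transformer I_p/I_s = N_s/N_p, so I_p = 0.423 × 1300/133 = 4.13 A.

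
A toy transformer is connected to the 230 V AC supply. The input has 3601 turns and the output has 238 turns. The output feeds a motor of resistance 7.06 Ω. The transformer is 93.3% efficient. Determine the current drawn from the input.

V_out = 230 × 238/3601 = 15.201 V.
I_out = V_out/R = 15.201/7.06 = 2.1532 A.
P_out = V_out I_out = 15.201 × 2.1532 = 32.731 W.
P_in = P_out/η = 32.731/0.933 = 35.081 W.
I_in = P_in/V_in = 35.081/230 = 0.153 A.

I_in ≈ 0.153 A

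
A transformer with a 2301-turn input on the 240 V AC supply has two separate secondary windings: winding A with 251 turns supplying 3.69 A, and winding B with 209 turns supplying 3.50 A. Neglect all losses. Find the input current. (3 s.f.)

V_A = 240 × 251/2301 = 26.180 V; V_B = 240 × 209/2301 = 21.799 V.
P_out = V_A I_A + V_B I_B = 26.180×3.69 + 21.799×3.50 = 96.604 + 76.297 = 172.90 W.
Ideal ⇒ P_in = P_out, so I_in = P_out/V_in = 172.90/240 = 0.720 A.

I_in ≈ 0.720 A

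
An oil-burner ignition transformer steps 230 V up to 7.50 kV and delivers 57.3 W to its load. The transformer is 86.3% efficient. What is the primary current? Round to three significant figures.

P_in = P_out/η = 57.3/0.863 = 66.396 W.
I_p = P_in/V_p = 66.396/230 = 0.289 A.

I_p ≈ 0.289 A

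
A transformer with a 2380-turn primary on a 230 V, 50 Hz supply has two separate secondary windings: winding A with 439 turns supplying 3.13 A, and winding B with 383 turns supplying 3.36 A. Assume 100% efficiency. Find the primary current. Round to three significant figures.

V_A = 230 × 439/2380 = 42.424 V; V_B = 230 × 383/2380 = 37.013 V.
P_out = V_A I_A + V_B I_B = 42.424×3.13 + 37.013×3.36 = 132.79 + 124.36 = 257.15 W.
Ideal ⇒ P_in = P_out, so I_p = P_out/V_p = 257.15/230 = 1.12 A.

I_p ≈ 1.12 A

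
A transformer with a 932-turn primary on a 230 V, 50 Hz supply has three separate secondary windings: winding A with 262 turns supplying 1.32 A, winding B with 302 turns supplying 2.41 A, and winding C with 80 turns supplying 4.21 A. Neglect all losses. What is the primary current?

V_A = 230 × 262/932 = 64.657 V; V_B = 230 × 302/932 = 74.528 V; V_C = 230 × 80/932 = 19.742 V.
P_out = V_A I_A + V_B I_B + V_C I_C = 64.657×1.32 + 74.528×2.41 + 19.742×4.21 = 85.347 + 179.61 + 83.116 = 348.07 W.
Ideal ⇒ P_in = P_out, so I_p = P_out/V_p = 348.07/230 = 1.51 A.

I_p ≈ 1.51 A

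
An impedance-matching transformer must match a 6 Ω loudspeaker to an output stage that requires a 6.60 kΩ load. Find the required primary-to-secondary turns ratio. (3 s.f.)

Z_p/Z_s = (N_p/N_s)², so N_p/N_s = √(6600/6) = √1100 = 33.2.

N_p/N_s ≈ 33.2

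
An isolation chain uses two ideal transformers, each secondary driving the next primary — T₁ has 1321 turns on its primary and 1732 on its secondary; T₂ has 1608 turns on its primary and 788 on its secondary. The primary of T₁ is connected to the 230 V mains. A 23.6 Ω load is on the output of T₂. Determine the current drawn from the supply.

Secondary of T₁: V = 230.00 × 1732/1321 = 301.56 V.
Secondary of T₂: V = 301.56 × 788/1608 = 147.78 V.
I_load = 147.78/23.6 = 6.2618 A, so P_out = 147.78 × 6.2618 = 925.37 W.
All ideal ⇒ P_in = P_out, so I_supply = 925.37/230 = 4.02 A.

I_supply ≈ 4.02 A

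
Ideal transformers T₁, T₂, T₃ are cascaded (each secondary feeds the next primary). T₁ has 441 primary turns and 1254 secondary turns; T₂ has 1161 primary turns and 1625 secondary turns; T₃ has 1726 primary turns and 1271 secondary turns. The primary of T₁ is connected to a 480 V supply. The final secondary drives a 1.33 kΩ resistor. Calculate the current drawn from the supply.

After T₁: V = 480.00 × 1254/441 = 1364.9 V.
After T₂: V = 1364.9 × 1625/1161 = 1910.4 V.
After T₃: V = 1910.4 × 1271/1726 = 1406.8 V.
I_load = 1406.8/1330 = 1.0577 A, so P_out = 1406.8 × 1.0577 = 1488.0 W.
All ideal ⇒ P_in = P_out, so I_supply = 1488.0/480 = 3.10 A.

I_supply ≈ 3.10 A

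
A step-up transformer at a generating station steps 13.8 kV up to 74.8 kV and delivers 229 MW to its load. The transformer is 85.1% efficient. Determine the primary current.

I_p ≈ 19500 A

P_in = P_out/η = 2.29×10^8/0.851 = 2.6910×10^8 W.
I_p = P_in/V_p = 2.6910×10^8/13800 = 19500 A.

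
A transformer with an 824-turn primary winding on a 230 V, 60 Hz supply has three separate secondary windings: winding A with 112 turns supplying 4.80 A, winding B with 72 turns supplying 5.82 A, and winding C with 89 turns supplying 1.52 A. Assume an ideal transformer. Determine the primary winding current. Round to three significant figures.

V_A = 230 × 112/824 = 31.262 V; V_B = 230 × 72/824 = 20.097 V; V_C = 230 × 89/824 = 24.842 V.
P_out = V_A I_A + V_B I_B + V_C I_C = 31.262×4.80 + 20.097×5.82 + 24.842×1.52 = 150.06 + 116.97 + 37.760 = 304.78 W.
Ideal ⇒ P_in = P_out, so I_p = P_out/V_p = 304.78/230 = 1.33 A.

I_p ≈ 1.33 A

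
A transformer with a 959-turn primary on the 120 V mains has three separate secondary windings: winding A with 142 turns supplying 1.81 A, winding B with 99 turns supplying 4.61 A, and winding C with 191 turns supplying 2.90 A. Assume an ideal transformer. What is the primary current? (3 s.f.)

V_A = 120 × 142/959 = 17.769 V; V_B = 120 × 99/959 = 12.388 V; V_C = 120 × 191/959 = 23.900 V.
P_out = V_A I_A + V_B I_B + V_C I_C = 17.769×1.81 + 12.388×4.61 + 23.900×2.90 = 32.161 + 57.108 + 69.310 = 158.58 W.
Ideal ⇒ P_in = P_out, so I_p = P_out/V_p = 158.58/120 = 1.32 A.

I_p ≈ 1.32 A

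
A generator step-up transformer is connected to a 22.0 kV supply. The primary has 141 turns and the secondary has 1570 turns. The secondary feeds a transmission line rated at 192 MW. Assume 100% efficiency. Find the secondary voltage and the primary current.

V_s ≈ 245000 V, I_p ≈ 8730 A

V_s = V_p × N_s/N_p = 22000 × 1570/141 = 244960 V.
I_s = P/V_s = 1.92×10^8/244960 = 783.79 A.
I_p = I_s × N_s/N_p = 783.79 × 1570/141 = 8730 A.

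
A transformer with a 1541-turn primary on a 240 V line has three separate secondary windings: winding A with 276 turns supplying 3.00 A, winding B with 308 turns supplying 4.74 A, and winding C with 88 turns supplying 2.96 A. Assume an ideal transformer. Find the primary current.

I_p ≈ 1.65 A

V_A = 240 × 276/1541 = 42.985 V; V_B = 240 × 308/1541 = 47.969 V; V_C = 240 × 88/1541 = 13.705 V.
P_out = V_A I_A + V_B I_B + V_C I_C = 42.985×3.00 + 47.969×4.74 + 13.705×2.96 = 128.96 + 227.37 + 40.568 = 396.90 W.
Ideal ⇒ P_in = P_out, so I_p = P_out/V_p = 396.90/240 = 1.65 A.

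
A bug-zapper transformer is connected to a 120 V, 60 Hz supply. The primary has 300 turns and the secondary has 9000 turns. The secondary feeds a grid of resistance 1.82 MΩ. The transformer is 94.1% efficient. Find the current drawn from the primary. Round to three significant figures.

I_p ≈ 0.0631 A

V_s = 120 × 9000/300 = 3600.0 V.
I_s = V_s/R = 3600.0/(1.82×10^6) = 0.0019780 A.
P_out = V_s I_s = 3600.0 × 0.0019780 = 7.1209 W.
P_in = P_out/η = 7.1209/0.941 = 7.5674 W.
I_p = P_in/V_p = 7.5674/120 = 0.0631 A.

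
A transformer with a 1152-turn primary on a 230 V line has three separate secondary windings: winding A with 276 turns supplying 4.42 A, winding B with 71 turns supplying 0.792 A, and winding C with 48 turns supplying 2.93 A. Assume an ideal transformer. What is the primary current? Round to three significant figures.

I_p ≈ 1.23 A

V_A = 230 × 276/1152 = 55.104 V; V_B = 230 × 71/1152 = 14.175 V; V_C = 230 × 48/1152 = 9.5833 V.
P_out = V_A I_A + V_B I_B + V_C I_C = 55.104×4.42 + 14.175×0.792 + 9.5833×2.93 = 243.56 + 11.227 + 28.079 = 282.87 W.
Ideal ⇒ P_in = P_out, so I_p = P_out/V_p = 282.87/230 = 1.23 A.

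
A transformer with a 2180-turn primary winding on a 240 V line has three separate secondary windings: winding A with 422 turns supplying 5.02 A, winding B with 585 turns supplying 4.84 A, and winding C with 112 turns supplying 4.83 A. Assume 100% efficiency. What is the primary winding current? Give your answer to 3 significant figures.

V_A = 240 × 422/2180 = 46.459 V; V_B = 240 × 585/2180 = 64.404 V; V_C = 240 × 112/2180 = 12.330 V.
P_out = V_A I_A + V_B I_B + V_C I_C = 46.459×5.02 + 64.404×4.84 + 12.330×4.83 = 233.22 + 311.71 + 59.555 = 604.49 W.
Ideal ⇒ P_in = P_out, so I_p = P_out/V_p = 604.49/240 = 2.52 A.

I_p ≈ 2.52 A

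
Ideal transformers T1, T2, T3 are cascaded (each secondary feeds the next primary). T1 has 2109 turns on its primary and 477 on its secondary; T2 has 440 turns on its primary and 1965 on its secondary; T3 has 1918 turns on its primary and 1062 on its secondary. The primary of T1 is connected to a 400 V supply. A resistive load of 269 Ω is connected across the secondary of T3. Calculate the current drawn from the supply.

I_supply ≈ 0.465 A

After T1: V = 400.00 × 477/2109 = 90.469 V.
After T2: V = 90.469 × 1965/440 = 404.03 V.
After T3: V = 404.03 × 1062/1918 = 223.71 V.
I_load = 223.71/269 = 0.83164 A, so P_out = 223.71 × 0.83164 = 186.05 W.
All ideal ⇒ P_in = P_out, so I_supply = 186.05/400 = 0.465 A.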